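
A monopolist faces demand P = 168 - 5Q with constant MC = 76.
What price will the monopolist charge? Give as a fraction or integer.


MR = 168 - 10Q
Set MR = MC: 168 - 10Q = 76
Q* = 46/5
Substitute into demand:
P* = 168 - 5*46/5 = 122

122


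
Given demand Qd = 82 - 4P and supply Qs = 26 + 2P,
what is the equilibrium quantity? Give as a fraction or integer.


First find equilibrium price:
82 - 4P = 26 + 2P
P* = 56/6 = 28/3
Then substitute into demand:
Q* = 82 - 4 * 28/3 = 134/3

134/3


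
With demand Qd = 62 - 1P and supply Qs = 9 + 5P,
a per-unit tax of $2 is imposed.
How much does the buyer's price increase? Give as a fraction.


With a per-unit tax, the buyer's price increase depends on relative slopes.
Supply slope: d = 5, Demand slope: b = 1
Buyer's price increase = d * tax / (b + d)
= 5 * 2 / (1 + 5)
= 10 / 6 = 5/3

5/3


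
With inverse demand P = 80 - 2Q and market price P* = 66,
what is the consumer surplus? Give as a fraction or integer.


Maximum willingness to pay (at Q=0): P_max = 80
Quantity demanded at P* = 66:
Q* = (80 - 66)/2 = 7
CS = (1/2) * Q* * (P_max - P*)
CS = (1/2) * 7 * (80 - 66)
CS = (1/2) * 7 * 14 = 49

49


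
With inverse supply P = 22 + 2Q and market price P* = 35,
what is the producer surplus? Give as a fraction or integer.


Minimum supply price (at Q=0): P_min = 22
Quantity supplied at P* = 35:
Q* = (35 - 22)/2 = 13/2
PS = (1/2) * Q* * (P* - P_min)
PS = (1/2) * 13/2 * (35 - 22)
PS = (1/2) * 13/2 * 13 = 169/4

169/4


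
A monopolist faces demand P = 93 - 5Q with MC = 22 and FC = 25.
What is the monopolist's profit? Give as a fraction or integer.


MR = MC: 93 - 10Q = 22
Q* = 71/10
P* = 93 - 5*71/10 = 115/2
Profit = (P* - MC)*Q* - FC
= (115/2 - 22)*71/10 - 25
= 71/2*71/10 - 25
= 5041/20 - 25 = 4541/20

4541/20


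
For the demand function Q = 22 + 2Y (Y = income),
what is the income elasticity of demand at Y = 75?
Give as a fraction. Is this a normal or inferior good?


dQ/dY = 2
At Y = 75: Q = 22 + 2*75 = 172
Ey = (dQ/dY)(Y/Q) = 2 * 75 / 172 = 75/86
Since Ey > 0, this is a normal good.

75/86 (normal good)


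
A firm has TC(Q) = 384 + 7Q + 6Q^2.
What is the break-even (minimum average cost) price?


AC(Q) = 384/Q + 7 + 6Q
To minimize: dAC/dQ = -384/Q^2 + 6 = 0
Q^2 = 384/6 = 64
Q* = 8
Min AC = 384/8 + 7 + 6*8
Min AC = 48 + 7 + 48 = 103

103


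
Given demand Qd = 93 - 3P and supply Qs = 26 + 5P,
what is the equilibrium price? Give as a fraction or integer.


At equilibrium, Qd = Qs.
93 - 3P = 26 + 5P
93 - 26 = 3P + 5P
67 = 8P
P* = 67/8 = 67/8

67/8


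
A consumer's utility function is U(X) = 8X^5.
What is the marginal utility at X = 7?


MU = dU/dX = 8*5*X^(5-1)
MU = 40*X^4
At X = 7:
MU = 40 * 7^4
MU = 40 * 2401 = 96040

96040


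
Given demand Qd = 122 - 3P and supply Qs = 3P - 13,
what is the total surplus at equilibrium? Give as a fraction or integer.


Find equilibrium: 122 - 3P = 3P - 13
122 + 13 = 6P
P* = 135/6 = 45/2
Q* = 3*45/2 - 13 = 109/2
Inverse demand: P = 122/3 - Q/3, so P_max = 122/3
Inverse supply: P = 13/3 + Q/3, so P_min = 13/3
CS = (1/2) * 109/2 * (122/3 - 45/2) = 11881/24
PS = (1/2) * 109/2 * (45/2 - 13/3) = 11881/24
TS = CS + PS = 11881/24 + 11881/24 = 11881/12

11881/12


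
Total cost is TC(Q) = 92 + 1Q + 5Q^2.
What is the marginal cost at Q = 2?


MC = dTC/dQ = 1 + 2*5*Q
At Q = 2:
MC = 1 + 10*2
MC = 1 + 20 = 21

21


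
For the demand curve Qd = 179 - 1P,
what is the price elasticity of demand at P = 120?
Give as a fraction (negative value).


dQ/dP = -1
At P = 120: Q = 179 - 1*120 = 59
E = (dQ/dP)(P/Q) = (-1)(120/59) = -120/59

-120/59


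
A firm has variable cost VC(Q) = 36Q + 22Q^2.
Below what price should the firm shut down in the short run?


AVC(Q) = VC(Q)/Q = 36 + 22Q
AVC is increasing in Q, so minimum AVC is at Q -> 0+.
Min AVC = 36
The firm should shut down if P < 36.

36


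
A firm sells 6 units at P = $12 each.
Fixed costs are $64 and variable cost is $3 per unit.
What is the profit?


Total Revenue = P * Q = 12 * 6 = $72
Total Cost = FC + VC*Q = 64 + 3*6 = $82
Profit = TR - TC = 72 - 82 = $-10

$-10


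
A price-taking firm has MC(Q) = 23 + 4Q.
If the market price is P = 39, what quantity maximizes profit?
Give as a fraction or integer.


In perfect competition, profit is maximized where P = MC.
39 = 23 + 4Q
16 = 4Q
Q* = 16/4 = 4

4


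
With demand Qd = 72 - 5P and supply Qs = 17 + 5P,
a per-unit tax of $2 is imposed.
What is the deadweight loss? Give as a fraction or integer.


Pre-tax equilibrium quantity: Q* = 89/2
Post-tax equilibrium quantity: Q_tax = 79/2
Reduction in quantity: Q* - Q_tax = 5
DWL = (1/2) * tax * (Q* - Q_tax)
DWL = (1/2) * 2 * 5 = 5

5


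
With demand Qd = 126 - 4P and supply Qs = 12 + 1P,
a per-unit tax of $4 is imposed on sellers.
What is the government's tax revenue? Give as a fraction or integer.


With tax on sellers, new supply: Qs' = 12 + 1(P - 4)
= 8 + 1P
New equilibrium quantity:
Q_new = 158/5
Tax revenue = tax * Q_new = 4 * 158/5 = 632/5

632/5


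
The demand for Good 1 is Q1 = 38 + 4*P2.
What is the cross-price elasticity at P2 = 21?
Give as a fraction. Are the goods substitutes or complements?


dQ1/dP2 = 4
At P2 = 21: Q1 = 38 + 4*21 = 122
Exy = (dQ1/dP2)(P2/Q1) = 4 * 21 / 122 = 42/61
Since Exy > 0, the goods are substitutes.

42/61 (substitutes)


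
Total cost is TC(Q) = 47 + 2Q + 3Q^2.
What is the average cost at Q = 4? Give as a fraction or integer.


TC(4) = 47 + 2*4 + 3*4^2
TC(4) = 47 + 8 + 48 = 103
AC = TC/Q = 103/4 = 103/4

103/4


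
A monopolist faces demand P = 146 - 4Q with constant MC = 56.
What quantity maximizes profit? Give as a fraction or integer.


TR = P*Q = (146 - 4Q)Q = 146Q - 4Q^2
MR = dTR/dQ = 146 - 8Q
Set MR = MC:
146 - 8Q = 56
90 = 8Q
Q* = 90/8 = 45/4

45/4


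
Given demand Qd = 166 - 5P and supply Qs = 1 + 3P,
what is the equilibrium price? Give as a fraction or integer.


At equilibrium, Qd = Qs.
166 - 5P = 1 + 3P
166 - 1 = 5P + 3P
165 = 8P
P* = 165/8 = 165/8

165/8


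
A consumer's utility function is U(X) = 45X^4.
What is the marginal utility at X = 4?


MU = dU/dX = 45*4*X^(4-1)
MU = 180*X^3
At X = 4:
MU = 180 * 4^3
MU = 180 * 64 = 11520

11520


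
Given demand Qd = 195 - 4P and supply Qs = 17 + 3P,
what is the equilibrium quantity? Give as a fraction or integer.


First find equilibrium price:
195 - 4P = 17 + 3P
P* = 178/7 = 178/7
Then substitute into demand:
Q* = 195 - 4 * 178/7 = 653/7

653/7


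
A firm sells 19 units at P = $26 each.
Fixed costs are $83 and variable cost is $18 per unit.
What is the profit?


Total Revenue = P * Q = 26 * 19 = $494
Total Cost = FC + VC*Q = 83 + 18*19 = $425
Profit = TR - TC = 494 - 425 = $69

$69


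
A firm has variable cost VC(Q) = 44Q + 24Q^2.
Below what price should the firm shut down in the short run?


AVC(Q) = VC(Q)/Q = 44 + 24Q
AVC is increasing in Q, so minimum AVC is at Q -> 0+.
Min AVC = 44
The firm should shut down if P < 44.

44


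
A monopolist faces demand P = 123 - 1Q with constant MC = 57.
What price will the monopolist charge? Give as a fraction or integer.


MR = 123 - 2Q
Set MR = MC: 123 - 2Q = 57
Q* = 33
Substitute into demand:
P* = 123 - 1*33 = 90

90


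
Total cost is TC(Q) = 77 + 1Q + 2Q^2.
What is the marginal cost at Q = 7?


MC = dTC/dQ = 1 + 2*2*Q
At Q = 7:
MC = 1 + 4*7
MC = 1 + 28 = 29

29


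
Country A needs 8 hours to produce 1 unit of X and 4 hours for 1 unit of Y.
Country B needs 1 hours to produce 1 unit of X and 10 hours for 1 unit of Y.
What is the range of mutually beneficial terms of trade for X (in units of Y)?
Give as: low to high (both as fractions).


Opportunity cost of X for Country A = hours_X / hours_Y = 8/4 = 2 units of Y
Opportunity cost of X for Country B = hours_X / hours_Y = 1/10 = 1/10 units of Y
Terms of trade must be between the two opportunity costs.
Range: 1/10 to 2

1/10 to 2


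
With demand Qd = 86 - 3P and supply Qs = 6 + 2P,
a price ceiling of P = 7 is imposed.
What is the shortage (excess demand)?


At P = 7:
Qd = 86 - 3*7 = 65
Qs = 6 + 2*7 = 20
Shortage = Qd - Qs = 65 - 20 = 45

45


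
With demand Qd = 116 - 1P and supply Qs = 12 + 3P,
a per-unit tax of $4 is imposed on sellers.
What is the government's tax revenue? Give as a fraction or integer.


With tax on sellers, new supply: Qs' = 12 + 3(P - 4)
= 0 + 3P
New equilibrium quantity:
Q_new = 87
Tax revenue = tax * Q_new = 4 * 87 = 348

348


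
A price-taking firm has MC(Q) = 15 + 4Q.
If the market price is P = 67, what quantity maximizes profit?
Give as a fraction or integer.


In perfect competition, profit is maximized where P = MC.
67 = 15 + 4Q
52 = 4Q
Q* = 52/4 = 13

13


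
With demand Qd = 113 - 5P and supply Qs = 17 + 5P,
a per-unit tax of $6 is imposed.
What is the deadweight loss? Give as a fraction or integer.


Pre-tax equilibrium quantity: Q* = 65
Post-tax equilibrium quantity: Q_tax = 50
Reduction in quantity: Q* - Q_tax = 15
DWL = (1/2) * tax * (Q* - Q_tax)
DWL = (1/2) * 6 * 15 = 45

45


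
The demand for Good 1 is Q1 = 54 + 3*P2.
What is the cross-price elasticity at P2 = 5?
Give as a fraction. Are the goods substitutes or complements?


dQ1/dP2 = 3
At P2 = 5: Q1 = 54 + 3*5 = 69
Exy = (dQ1/dP2)(P2/Q1) = 3 * 5 / 69 = 5/23
Since Exy > 0, the goods are substitutes.

5/23 (substitutes)


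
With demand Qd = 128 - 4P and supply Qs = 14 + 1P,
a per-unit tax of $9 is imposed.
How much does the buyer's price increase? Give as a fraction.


With a per-unit tax, the buyer's price increase depends on relative slopes.
Supply slope: d = 1, Demand slope: b = 4
Buyer's price increase = d * tax / (b + d)
= 1 * 9 / (4 + 1)
= 9 / 5 = 9/5

9/5


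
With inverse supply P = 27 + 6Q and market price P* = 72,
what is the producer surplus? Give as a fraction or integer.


Minimum supply price (at Q=0): P_min = 27
Quantity supplied at P* = 72:
Q* = (72 - 27)/6 = 15/2
PS = (1/2) * Q* * (P* - P_min)
PS = (1/2) * 15/2 * (72 - 27)
PS = (1/2) * 15/2 * 45 = 675/4

675/4


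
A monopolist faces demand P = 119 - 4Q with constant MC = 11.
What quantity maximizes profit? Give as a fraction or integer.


TR = P*Q = (119 - 4Q)Q = 119Q - 4Q^2
MR = dTR/dQ = 119 - 8Q
Set MR = MC:
119 - 8Q = 11
108 = 8Q
Q* = 108/8 = 27/2

27/2


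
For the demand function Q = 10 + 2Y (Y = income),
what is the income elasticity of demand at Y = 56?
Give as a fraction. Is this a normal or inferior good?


dQ/dY = 2
At Y = 56: Q = 10 + 2*56 = 122
Ey = (dQ/dY)(Y/Q) = 2 * 56 / 122 = 56/61
Since Ey > 0, this is a normal good.

56/61 (normal good)


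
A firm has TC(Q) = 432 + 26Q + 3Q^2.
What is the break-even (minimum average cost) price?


AC(Q) = 432/Q + 26 + 3Q
To minimize: dAC/dQ = -432/Q^2 + 3 = 0
Q^2 = 432/3 = 144
Q* = 12
Min AC = 432/12 + 26 + 3*12
Min AC = 36 + 26 + 36 = 98

98


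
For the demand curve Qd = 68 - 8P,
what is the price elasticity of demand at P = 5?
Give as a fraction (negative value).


dQ/dP = -8
At P = 5: Q = 68 - 8*5 = 28
E = (dQ/dP)(P/Q) = (-8)(5/28) = -10/7

-10/7


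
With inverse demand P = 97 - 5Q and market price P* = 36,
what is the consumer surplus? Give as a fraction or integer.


Maximum willingness to pay (at Q=0): P_max = 97
Quantity demanded at P* = 36:
Q* = (97 - 36)/5 = 61/5
CS = (1/2) * Q* * (P_max - P*)
CS = (1/2) * 61/5 * (97 - 36)
CS = (1/2) * 61/5 * 61 = 3721/10

3721/10


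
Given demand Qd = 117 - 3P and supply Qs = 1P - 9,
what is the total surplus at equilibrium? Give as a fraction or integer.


Find equilibrium: 117 - 3P = 1P - 9
117 + 9 = 4P
P* = 126/4 = 63/2
Q* = 1*63/2 - 9 = 45/2
Inverse demand: P = 39 - Q/3, so P_max = 39
Inverse supply: P = 9 + Q/1, so P_min = 9
CS = (1/2) * 45/2 * (39 - 63/2) = 675/8
PS = (1/2) * 45/2 * (63/2 - 9) = 2025/8
TS = CS + PS = 675/8 + 2025/8 = 675/2

675/2


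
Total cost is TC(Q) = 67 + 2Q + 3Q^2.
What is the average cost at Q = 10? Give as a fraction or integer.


TC(10) = 67 + 2*10 + 3*10^2
TC(10) = 67 + 20 + 300 = 387
AC = TC/Q = 387/10 = 387/10

387/10


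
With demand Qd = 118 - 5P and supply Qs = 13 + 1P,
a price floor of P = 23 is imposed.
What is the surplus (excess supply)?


At P = 23:
Qd = 118 - 5*23 = 3
Qs = 13 + 1*23 = 36
Surplus = Qs - Qd = 36 - 3 = 33

33


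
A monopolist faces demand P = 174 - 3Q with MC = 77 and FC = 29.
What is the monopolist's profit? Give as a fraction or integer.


MR = MC: 174 - 6Q = 77
Q* = 97/6
P* = 174 - 3*97/6 = 251/2
Profit = (P* - MC)*Q* - FC
= (251/2 - 77)*97/6 - 29
= 97/2*97/6 - 29
= 9409/12 - 29 = 9061/12

9061/12


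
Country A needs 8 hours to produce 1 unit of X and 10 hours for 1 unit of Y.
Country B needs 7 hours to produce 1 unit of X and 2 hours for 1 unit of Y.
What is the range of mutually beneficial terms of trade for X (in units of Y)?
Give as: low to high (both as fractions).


Opportunity cost of X for Country A = hours_X / hours_Y = 8/10 = 4/5 units of Y
Opportunity cost of X for Country B = hours_X / hours_Y = 7/2 = 7/2 units of Y
Terms of trade must be between the two opportunity costs.
Range: 4/5 to 7/2

4/5 to 7/2


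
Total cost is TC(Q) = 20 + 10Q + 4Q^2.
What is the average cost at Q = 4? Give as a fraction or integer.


TC(4) = 20 + 10*4 + 4*4^2
TC(4) = 20 + 40 + 64 = 124
AC = TC/Q = 124/4 = 31

31


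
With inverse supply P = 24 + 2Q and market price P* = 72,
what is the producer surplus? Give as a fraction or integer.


Minimum supply price (at Q=0): P_min = 24
Quantity supplied at P* = 72:
Q* = (72 - 24)/2 = 24
PS = (1/2) * Q* * (P* - P_min)
PS = (1/2) * 24 * (72 - 24)
PS = (1/2) * 24 * 48 = 576

576


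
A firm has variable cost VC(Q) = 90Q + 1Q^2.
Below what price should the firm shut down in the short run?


AVC(Q) = VC(Q)/Q = 90 + 1Q
AVC is increasing in Q, so minimum AVC is at Q -> 0+.
Min AVC = 90
The firm should shut down if P < 90.

90


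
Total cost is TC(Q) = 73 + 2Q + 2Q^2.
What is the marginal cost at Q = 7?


MC = dTC/dQ = 2 + 2*2*Q
At Q = 7:
MC = 2 + 4*7
MC = 2 + 28 = 30

30


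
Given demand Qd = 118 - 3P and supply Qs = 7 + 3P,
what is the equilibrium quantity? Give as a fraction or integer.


First find equilibrium price:
118 - 3P = 7 + 3P
P* = 111/6 = 37/2
Then substitute into demand:
Q* = 118 - 3 * 37/2 = 125/2

125/2


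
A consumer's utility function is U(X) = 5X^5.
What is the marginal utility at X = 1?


MU = dU/dX = 5*5*X^(5-1)
MU = 25*X^4
At X = 1:
MU = 25 * 1^4
MU = 25 * 1 = 25

25


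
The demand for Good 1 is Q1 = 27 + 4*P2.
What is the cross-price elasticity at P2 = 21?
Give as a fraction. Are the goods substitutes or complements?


dQ1/dP2 = 4
At P2 = 21: Q1 = 27 + 4*21 = 111
Exy = (dQ1/dP2)(P2/Q1) = 4 * 21 / 111 = 28/37
Since Exy > 0, the goods are substitutes.

28/37 (substitutes)


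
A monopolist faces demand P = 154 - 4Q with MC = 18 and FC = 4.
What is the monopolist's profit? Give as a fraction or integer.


MR = MC: 154 - 8Q = 18
Q* = 17
P* = 154 - 4*17 = 86
Profit = (P* - MC)*Q* - FC
= (86 - 18)*17 - 4
= 68*17 - 4
= 1156 - 4 = 1152

1152


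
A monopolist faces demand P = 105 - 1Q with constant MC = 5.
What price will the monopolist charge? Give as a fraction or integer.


MR = 105 - 2Q
Set MR = MC: 105 - 2Q = 5
Q* = 50
Substitute into demand:
P* = 105 - 1*50 = 55

55


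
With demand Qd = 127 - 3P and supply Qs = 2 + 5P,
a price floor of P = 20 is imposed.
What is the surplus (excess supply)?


At P = 20:
Qd = 127 - 3*20 = 67
Qs = 2 + 5*20 = 102
Surplus = Qs - Qd = 102 - 67 = 35

35


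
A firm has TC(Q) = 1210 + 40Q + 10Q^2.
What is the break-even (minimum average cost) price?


AC(Q) = 1210/Q + 40 + 10Q
To minimize: dAC/dQ = -1210/Q^2 + 10 = 0
Q^2 = 1210/10 = 121
Q* = 11
Min AC = 1210/11 + 40 + 10*11
Min AC = 110 + 40 + 110 = 260

260


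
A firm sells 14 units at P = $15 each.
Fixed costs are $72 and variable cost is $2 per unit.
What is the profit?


Total Revenue = P * Q = 15 * 14 = $210
Total Cost = FC + VC*Q = 72 + 2*14 = $100
Profit = TR - TC = 210 - 100 = $110

$110


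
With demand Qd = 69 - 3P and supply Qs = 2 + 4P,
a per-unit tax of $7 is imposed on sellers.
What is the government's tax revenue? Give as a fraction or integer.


With tax on sellers, new supply: Qs' = 2 + 4(P - 7)
= 4P - 26
New equilibrium quantity:
Q_new = 198/7
Tax revenue = tax * Q_new = 7 * 198/7 = 198

198


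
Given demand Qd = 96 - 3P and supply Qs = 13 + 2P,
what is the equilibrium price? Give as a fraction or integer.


At equilibrium, Qd = Qs.
96 - 3P = 13 + 2P
96 - 13 = 3P + 2P
83 = 5P
P* = 83/5 = 83/5

83/5


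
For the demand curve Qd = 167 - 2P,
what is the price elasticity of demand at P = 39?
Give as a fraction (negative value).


dQ/dP = -2
At P = 39: Q = 167 - 2*39 = 89
E = (dQ/dP)(P/Q) = (-2)(39/89) = -78/89

-78/89


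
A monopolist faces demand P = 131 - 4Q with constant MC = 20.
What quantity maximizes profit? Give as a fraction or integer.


TR = P*Q = (131 - 4Q)Q = 131Q - 4Q^2
MR = dTR/dQ = 131 - 8Q
Set MR = MC:
131 - 8Q = 20
111 = 8Q
Q* = 111/8 = 111/8

111/8


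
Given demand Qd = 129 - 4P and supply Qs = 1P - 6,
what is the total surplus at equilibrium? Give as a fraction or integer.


Find equilibrium: 129 - 4P = 1P - 6
129 + 6 = 5P
P* = 135/5 = 27
Q* = 1*27 - 6 = 21
Inverse demand: P = 129/4 - Q/4, so P_max = 129/4
Inverse supply: P = 6 + Q/1, so P_min = 6
CS = (1/2) * 21 * (129/4 - 27) = 441/8
PS = (1/2) * 21 * (27 - 6) = 441/2
TS = CS + PS = 441/8 + 441/2 = 2205/8

2205/8


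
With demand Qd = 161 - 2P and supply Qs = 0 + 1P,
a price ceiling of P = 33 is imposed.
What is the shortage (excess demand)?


At P = 33:
Qd = 161 - 2*33 = 95
Qs = 0 + 1*33 = 33
Shortage = Qd - Qs = 95 - 33 = 62

62


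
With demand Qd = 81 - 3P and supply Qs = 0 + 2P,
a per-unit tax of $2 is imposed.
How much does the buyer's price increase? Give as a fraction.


With a per-unit tax, the buyer's price increase depends on relative slopes.
Supply slope: d = 2, Demand slope: b = 3
Buyer's price increase = d * tax / (b + d)
= 2 * 2 / (3 + 2)
= 4 / 5 = 4/5

4/5


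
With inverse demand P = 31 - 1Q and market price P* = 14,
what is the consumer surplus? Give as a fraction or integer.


Maximum willingness to pay (at Q=0): P_max = 31
Quantity demanded at P* = 14:
Q* = (31 - 14)/1 = 17
CS = (1/2) * Q* * (P_max - P*)
CS = (1/2) * 17 * (31 - 14)
CS = (1/2) * 17 * 17 = 289/2

289/2


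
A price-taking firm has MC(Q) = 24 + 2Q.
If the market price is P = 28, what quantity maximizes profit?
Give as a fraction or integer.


In perfect competition, profit is maximized where P = MC.
28 = 24 + 2Q
4 = 2Q
Q* = 4/2 = 2

2


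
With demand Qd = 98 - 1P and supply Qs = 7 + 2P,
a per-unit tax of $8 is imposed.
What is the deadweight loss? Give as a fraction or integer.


Pre-tax equilibrium quantity: Q* = 203/3
Post-tax equilibrium quantity: Q_tax = 187/3
Reduction in quantity: Q* - Q_tax = 16/3
DWL = (1/2) * tax * (Q* - Q_tax)
DWL = (1/2) * 8 * 16/3 = 64/3

64/3


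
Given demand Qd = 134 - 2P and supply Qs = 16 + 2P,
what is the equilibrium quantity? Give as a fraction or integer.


First find equilibrium price:
134 - 2P = 16 + 2P
P* = 118/4 = 59/2
Then substitute into demand:
Q* = 134 - 2 * 59/2 = 75

75


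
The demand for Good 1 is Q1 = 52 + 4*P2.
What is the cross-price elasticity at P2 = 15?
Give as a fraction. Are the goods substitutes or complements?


dQ1/dP2 = 4
At P2 = 15: Q1 = 52 + 4*15 = 112
Exy = (dQ1/dP2)(P2/Q1) = 4 * 15 / 112 = 15/28
Since Exy > 0, the goods are substitutes.

15/28 (substitutes)


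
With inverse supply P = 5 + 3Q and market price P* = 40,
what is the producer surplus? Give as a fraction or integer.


Minimum supply price (at Q=0): P_min = 5
Quantity supplied at P* = 40:
Q* = (40 - 5)/3 = 35/3
PS = (1/2) * Q* * (P* - P_min)
PS = (1/2) * 35/3 * (40 - 5)
PS = (1/2) * 35/3 * 35 = 1225/6

1225/6


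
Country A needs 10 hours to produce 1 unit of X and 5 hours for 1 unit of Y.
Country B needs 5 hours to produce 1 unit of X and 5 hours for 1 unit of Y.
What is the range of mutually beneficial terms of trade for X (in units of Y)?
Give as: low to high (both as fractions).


Opportunity cost of X for Country A = hours_X / hours_Y = 10/5 = 2 units of Y
Opportunity cost of X for Country B = hours_X / hours_Y = 5/5 = 1 units of Y
Terms of trade must be between the two opportunity costs.
Range: 1 to 2

1 to 2


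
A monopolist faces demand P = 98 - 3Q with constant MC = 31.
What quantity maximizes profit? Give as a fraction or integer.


TR = P*Q = (98 - 3Q)Q = 98Q - 3Q^2
MR = dTR/dQ = 98 - 6Q
Set MR = MC:
98 - 6Q = 31
67 = 6Q
Q* = 67/6 = 67/6

67/6


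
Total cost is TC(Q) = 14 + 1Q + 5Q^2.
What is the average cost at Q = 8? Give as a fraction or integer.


TC(8) = 14 + 1*8 + 5*8^2
TC(8) = 14 + 8 + 320 = 342
AC = TC/Q = 342/8 = 171/4

171/4


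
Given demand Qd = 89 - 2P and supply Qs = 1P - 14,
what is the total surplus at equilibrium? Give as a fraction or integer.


Find equilibrium: 89 - 2P = 1P - 14
89 + 14 = 3P
P* = 103/3 = 103/3
Q* = 1*103/3 - 14 = 61/3
Inverse demand: P = 89/2 - Q/2, so P_max = 89/2
Inverse supply: P = 14 + Q/1, so P_min = 14
CS = (1/2) * 61/3 * (89/2 - 103/3) = 3721/36
PS = (1/2) * 61/3 * (103/3 - 14) = 3721/18
TS = CS + PS = 3721/36 + 3721/18 = 3721/12

3721/12


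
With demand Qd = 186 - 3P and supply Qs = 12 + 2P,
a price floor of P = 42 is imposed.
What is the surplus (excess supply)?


At P = 42:
Qd = 186 - 3*42 = 60
Qs = 12 + 2*42 = 96
Surplus = Qs - Qd = 96 - 60 = 36

36


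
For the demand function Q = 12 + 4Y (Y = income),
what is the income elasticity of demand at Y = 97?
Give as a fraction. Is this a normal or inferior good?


dQ/dY = 4
At Y = 97: Q = 12 + 4*97 = 400
Ey = (dQ/dY)(Y/Q) = 4 * 97 / 400 = 97/100
Since Ey > 0, this is a normal good.

97/100 (normal good)


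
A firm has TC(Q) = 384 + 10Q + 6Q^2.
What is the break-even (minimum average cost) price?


AC(Q) = 384/Q + 10 + 6Q
To minimize: dAC/dQ = -384/Q^2 + 6 = 0
Q^2 = 384/6 = 64
Q* = 8
Min AC = 384/8 + 10 + 6*8
Min AC = 48 + 10 + 48 = 106

106


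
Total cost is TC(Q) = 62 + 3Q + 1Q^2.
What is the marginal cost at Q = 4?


MC = dTC/dQ = 3 + 2*1*Q
At Q = 4:
MC = 3 + 2*4
MC = 3 + 8 = 11

11


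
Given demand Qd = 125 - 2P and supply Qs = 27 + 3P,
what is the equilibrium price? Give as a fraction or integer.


At equilibrium, Qd = Qs.
125 - 2P = 27 + 3P
125 - 27 = 2P + 3P
98 = 5P
P* = 98/5 = 98/5

98/5


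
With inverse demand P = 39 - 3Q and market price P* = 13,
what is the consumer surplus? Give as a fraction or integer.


Maximum willingness to pay (at Q=0): P_max = 39
Quantity demanded at P* = 13:
Q* = (39 - 13)/3 = 26/3
CS = (1/2) * Q* * (P_max - P*)
CS = (1/2) * 26/3 * (39 - 13)
CS = (1/2) * 26/3 * 26 = 338/3

338/3


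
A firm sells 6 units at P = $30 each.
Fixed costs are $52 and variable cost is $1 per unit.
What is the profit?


Total Revenue = P * Q = 30 * 6 = $180
Total Cost = FC + VC*Q = 52 + 1*6 = $58
Profit = TR - TC = 180 - 58 = $122

$122


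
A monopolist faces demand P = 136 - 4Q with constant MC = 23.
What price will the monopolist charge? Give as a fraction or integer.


MR = 136 - 8Q
Set MR = MC: 136 - 8Q = 23
Q* = 113/8
Substitute into demand:
P* = 136 - 4*113/8 = 159/2

159/2


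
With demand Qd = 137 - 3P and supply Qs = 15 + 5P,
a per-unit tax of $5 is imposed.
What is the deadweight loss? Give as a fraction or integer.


Pre-tax equilibrium quantity: Q* = 365/4
Post-tax equilibrium quantity: Q_tax = 655/8
Reduction in quantity: Q* - Q_tax = 75/8
DWL = (1/2) * tax * (Q* - Q_tax)
DWL = (1/2) * 5 * 75/8 = 375/16

375/16


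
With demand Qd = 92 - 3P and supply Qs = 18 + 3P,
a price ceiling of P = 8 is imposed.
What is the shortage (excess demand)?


At P = 8:
Qd = 92 - 3*8 = 68
Qs = 18 + 3*8 = 42
Shortage = Qd - Qs = 68 - 42 = 26

26


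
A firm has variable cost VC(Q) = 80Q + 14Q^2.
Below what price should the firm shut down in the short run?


AVC(Q) = VC(Q)/Q = 80 + 14Q
AVC is increasing in Q, so minimum AVC is at Q -> 0+.
Min AVC = 80
The firm should shut down if P < 80.

80


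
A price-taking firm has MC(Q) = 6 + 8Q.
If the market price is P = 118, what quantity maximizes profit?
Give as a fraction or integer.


In perfect competition, profit is maximized where P = MC.
118 = 6 + 8Q
112 = 8Q
Q* = 112/8 = 14

14


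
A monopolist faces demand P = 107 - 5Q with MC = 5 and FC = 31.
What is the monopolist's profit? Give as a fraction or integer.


MR = MC: 107 - 10Q = 5
Q* = 51/5
P* = 107 - 5*51/5 = 56
Profit = (P* - MC)*Q* - FC
= (56 - 5)*51/5 - 31
= 51*51/5 - 31
= 2601/5 - 31 = 2446/5

2446/5


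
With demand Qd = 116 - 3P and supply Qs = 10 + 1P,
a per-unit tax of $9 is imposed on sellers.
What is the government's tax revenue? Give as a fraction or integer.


With tax on sellers, new supply: Qs' = 10 + 1(P - 9)
= 1 + 1P
New equilibrium quantity:
Q_new = 119/4
Tax revenue = tax * Q_new = 9 * 119/4 = 1071/4

1071/4


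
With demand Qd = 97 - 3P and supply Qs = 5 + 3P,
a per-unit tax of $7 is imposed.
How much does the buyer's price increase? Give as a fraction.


With a per-unit tax, the buyer's price increase depends on relative slopes.
Supply slope: d = 3, Demand slope: b = 3
Buyer's price increase = d * tax / (b + d)
= 3 * 7 / (3 + 3)
= 21 / 6 = 7/2

7/2


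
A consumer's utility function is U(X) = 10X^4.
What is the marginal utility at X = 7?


MU = dU/dX = 10*4*X^(4-1)
MU = 40*X^3
At X = 7:
MU = 40 * 7^3
MU = 40 * 343 = 13720

13720


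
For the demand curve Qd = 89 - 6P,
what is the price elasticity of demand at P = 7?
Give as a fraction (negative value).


dQ/dP = -6
At P = 7: Q = 89 - 6*7 = 47
E = (dQ/dP)(P/Q) = (-6)(7/47) = -42/47

-42/47


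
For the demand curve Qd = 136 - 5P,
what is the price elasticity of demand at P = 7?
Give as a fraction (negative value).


dQ/dP = -5
At P = 7: Q = 136 - 5*7 = 101
E = (dQ/dP)(P/Q) = (-5)(7/101) = -35/101

-35/101


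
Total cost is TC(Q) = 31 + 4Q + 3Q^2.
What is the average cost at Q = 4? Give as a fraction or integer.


TC(4) = 31 + 4*4 + 3*4^2
TC(4) = 31 + 16 + 48 = 95
AC = TC/Q = 95/4 = 95/4

95/4


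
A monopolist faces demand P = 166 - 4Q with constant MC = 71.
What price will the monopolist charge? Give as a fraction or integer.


MR = 166 - 8Q
Set MR = MC: 166 - 8Q = 71
Q* = 95/8
Substitute into demand:
P* = 166 - 4*95/8 = 237/2

237/2


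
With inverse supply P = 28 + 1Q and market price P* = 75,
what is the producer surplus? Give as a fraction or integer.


Minimum supply price (at Q=0): P_min = 28
Quantity supplied at P* = 75:
Q* = (75 - 28)/1 = 47
PS = (1/2) * Q* * (P* - P_min)
PS = (1/2) * 47 * (75 - 28)
PS = (1/2) * 47 * 47 = 2209/2

2209/2


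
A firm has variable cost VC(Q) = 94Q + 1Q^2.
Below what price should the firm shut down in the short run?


AVC(Q) = VC(Q)/Q = 94 + 1Q
AVC is increasing in Q, so minimum AVC is at Q -> 0+.
Min AVC = 94
The firm should shut down if P < 94.

94


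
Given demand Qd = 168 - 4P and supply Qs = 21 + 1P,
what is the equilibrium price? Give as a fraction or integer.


At equilibrium, Qd = Qs.
168 - 4P = 21 + 1P
168 - 21 = 4P + 1P
147 = 5P
P* = 147/5 = 147/5

147/5


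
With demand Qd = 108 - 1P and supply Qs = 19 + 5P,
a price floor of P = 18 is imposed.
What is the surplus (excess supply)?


At P = 18:
Qd = 108 - 1*18 = 90
Qs = 19 + 5*18 = 109
Surplus = Qs - Qd = 109 - 90 = 19

19


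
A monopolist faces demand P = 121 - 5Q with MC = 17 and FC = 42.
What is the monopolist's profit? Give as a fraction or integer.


MR = MC: 121 - 10Q = 17
Q* = 52/5
P* = 121 - 5*52/5 = 69
Profit = (P* - MC)*Q* - FC
= (69 - 17)*52/5 - 42
= 52*52/5 - 42
= 2704/5 - 42 = 2494/5

2494/5


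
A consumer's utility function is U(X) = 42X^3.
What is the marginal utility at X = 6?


MU = dU/dX = 42*3*X^(3-1)
MU = 126*X^2
At X = 6:
MU = 126 * 6^2
MU = 126 * 36 = 4536

4536


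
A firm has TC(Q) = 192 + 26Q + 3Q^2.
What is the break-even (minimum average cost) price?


AC(Q) = 192/Q + 26 + 3Q
To minimize: dAC/dQ = -192/Q^2 + 3 = 0
Q^2 = 192/3 = 64
Q* = 8
Min AC = 192/8 + 26 + 3*8
Min AC = 24 + 26 + 24 = 74

74


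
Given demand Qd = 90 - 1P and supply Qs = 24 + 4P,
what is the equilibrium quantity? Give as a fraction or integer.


First find equilibrium price:
90 - 1P = 24 + 4P
P* = 66/5 = 66/5
Then substitute into demand:
Q* = 90 - 1 * 66/5 = 384/5

384/5


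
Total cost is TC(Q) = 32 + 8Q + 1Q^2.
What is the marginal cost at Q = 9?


MC = dTC/dQ = 8 + 2*1*Q
At Q = 9:
MC = 8 + 2*9
MC = 8 + 18 = 26

26


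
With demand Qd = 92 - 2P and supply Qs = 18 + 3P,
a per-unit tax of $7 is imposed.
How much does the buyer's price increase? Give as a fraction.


With a per-unit tax, the buyer's price increase depends on relative slopes.
Supply slope: d = 3, Demand slope: b = 2
Buyer's price increase = d * tax / (b + d)
= 3 * 7 / (2 + 3)
= 21 / 5 = 21/5

21/5


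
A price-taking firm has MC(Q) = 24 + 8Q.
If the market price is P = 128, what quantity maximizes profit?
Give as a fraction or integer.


In perfect competition, profit is maximized where P = MC.
128 = 24 + 8Q
104 = 8Q
Q* = 104/8 = 13

13


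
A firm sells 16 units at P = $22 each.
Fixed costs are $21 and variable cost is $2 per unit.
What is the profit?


Total Revenue = P * Q = 22 * 16 = $352
Total Cost = FC + VC*Q = 21 + 2*16 = $53
Profit = TR - TC = 352 - 53 = $299

$299


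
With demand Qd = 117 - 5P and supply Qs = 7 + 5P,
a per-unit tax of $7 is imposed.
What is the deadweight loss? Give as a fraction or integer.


Pre-tax equilibrium quantity: Q* = 62
Post-tax equilibrium quantity: Q_tax = 89/2
Reduction in quantity: Q* - Q_tax = 35/2
DWL = (1/2) * tax * (Q* - Q_tax)
DWL = (1/2) * 7 * 35/2 = 245/4

245/4


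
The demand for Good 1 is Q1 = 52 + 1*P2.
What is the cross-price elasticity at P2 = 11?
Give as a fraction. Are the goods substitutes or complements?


dQ1/dP2 = 1
At P2 = 11: Q1 = 52 + 1*11 = 63
Exy = (dQ1/dP2)(P2/Q1) = 1 * 11 / 63 = 11/63
Since Exy > 0, the goods are substitutes.

11/63 (substitutes)


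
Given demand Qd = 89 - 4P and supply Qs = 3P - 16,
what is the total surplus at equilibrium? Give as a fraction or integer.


Find equilibrium: 89 - 4P = 3P - 16
89 + 16 = 7P
P* = 105/7 = 15
Q* = 3*15 - 16 = 29
Inverse demand: P = 89/4 - Q/4, so P_max = 89/4
Inverse supply: P = 16/3 + Q/3, so P_min = 16/3
CS = (1/2) * 29 * (89/4 - 15) = 841/8
PS = (1/2) * 29 * (15 - 16/3) = 841/6
TS = CS + PS = 841/8 + 841/6 = 5887/24

5887/24


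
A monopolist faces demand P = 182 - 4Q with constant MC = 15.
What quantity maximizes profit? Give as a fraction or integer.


TR = P*Q = (182 - 4Q)Q = 182Q - 4Q^2
MR = dTR/dQ = 182 - 8Q
Set MR = MC:
182 - 8Q = 15
167 = 8Q
Q* = 167/8 = 167/8

167/8


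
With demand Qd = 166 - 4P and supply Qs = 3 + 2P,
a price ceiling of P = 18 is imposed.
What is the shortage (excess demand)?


At P = 18:
Qd = 166 - 4*18 = 94
Qs = 3 + 2*18 = 39
Shortage = Qd - Qs = 94 - 39 = 55

55


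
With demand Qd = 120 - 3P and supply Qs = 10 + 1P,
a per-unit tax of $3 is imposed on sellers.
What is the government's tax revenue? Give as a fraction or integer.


With tax on sellers, new supply: Qs' = 10 + 1(P - 3)
= 7 + 1P
New equilibrium quantity:
Q_new = 141/4
Tax revenue = tax * Q_new = 3 * 141/4 = 423/4

423/4


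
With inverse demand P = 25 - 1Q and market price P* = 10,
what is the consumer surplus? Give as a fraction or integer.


Maximum willingness to pay (at Q=0): P_max = 25
Quantity demanded at P* = 10:
Q* = (25 - 10)/1 = 15
CS = (1/2) * Q* * (P_max - P*)
CS = (1/2) * 15 * (25 - 10)
CS = (1/2) * 15 * 15 = 225/2

225/2


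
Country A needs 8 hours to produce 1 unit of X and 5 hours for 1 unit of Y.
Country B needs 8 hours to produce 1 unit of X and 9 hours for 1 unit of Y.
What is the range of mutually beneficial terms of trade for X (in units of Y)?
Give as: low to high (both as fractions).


Opportunity cost of X for Country A = hours_X / hours_Y = 8/5 = 8/5 units of Y
Opportunity cost of X for Country B = hours_X / hours_Y = 8/9 = 8/9 units of Y
Terms of trade must be between the two opportunity costs.
Range: 8/9 to 8/5

8/9 to 8/5


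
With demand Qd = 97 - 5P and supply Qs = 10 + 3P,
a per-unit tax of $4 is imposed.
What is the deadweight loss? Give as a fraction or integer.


Pre-tax equilibrium quantity: Q* = 341/8
Post-tax equilibrium quantity: Q_tax = 281/8
Reduction in quantity: Q* - Q_tax = 15/2
DWL = (1/2) * tax * (Q* - Q_tax)
DWL = (1/2) * 4 * 15/2 = 15

15


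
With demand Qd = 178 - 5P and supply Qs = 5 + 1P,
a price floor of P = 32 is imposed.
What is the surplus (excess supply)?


At P = 32:
Qd = 178 - 5*32 = 18
Qs = 5 + 1*32 = 37
Surplus = Qs - Qd = 37 - 18 = 19

19


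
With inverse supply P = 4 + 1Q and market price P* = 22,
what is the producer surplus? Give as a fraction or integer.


Minimum supply price (at Q=0): P_min = 4
Quantity supplied at P* = 22:
Q* = (22 - 4)/1 = 18
PS = (1/2) * Q* * (P* - P_min)
PS = (1/2) * 18 * (22 - 4)
PS = (1/2) * 18 * 18 = 162

162


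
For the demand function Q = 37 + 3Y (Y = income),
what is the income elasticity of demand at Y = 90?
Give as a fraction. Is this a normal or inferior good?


dQ/dY = 3
At Y = 90: Q = 37 + 3*90 = 307
Ey = (dQ/dY)(Y/Q) = 3 * 90 / 307 = 270/307
Since Ey > 0, this is a normal good.

270/307 (normal good)


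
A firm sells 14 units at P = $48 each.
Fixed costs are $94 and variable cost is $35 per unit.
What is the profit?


Total Revenue = P * Q = 48 * 14 = $672
Total Cost = FC + VC*Q = 94 + 35*14 = $584
Profit = TR - TC = 672 - 584 = $88

$88


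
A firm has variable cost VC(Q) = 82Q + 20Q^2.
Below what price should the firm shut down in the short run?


AVC(Q) = VC(Q)/Q = 82 + 20Q
AVC is increasing in Q, so minimum AVC is at Q -> 0+.
Min AVC = 82
The firm should shut down if P < 82.

82


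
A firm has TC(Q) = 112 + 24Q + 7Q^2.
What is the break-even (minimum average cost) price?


AC(Q) = 112/Q + 24 + 7Q
To minimize: dAC/dQ = -112/Q^2 + 7 = 0
Q^2 = 112/7 = 16
Q* = 4
Min AC = 112/4 + 24 + 7*4
Min AC = 28 + 24 + 28 = 80

80


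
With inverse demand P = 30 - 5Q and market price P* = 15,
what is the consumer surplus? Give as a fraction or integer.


Maximum willingness to pay (at Q=0): P_max = 30
Quantity demanded at P* = 15:
Q* = (30 - 15)/5 = 3
CS = (1/2) * Q* * (P_max - P*)
CS = (1/2) * 3 * (30 - 15)
CS = (1/2) * 3 * 15 = 45/2

45/2


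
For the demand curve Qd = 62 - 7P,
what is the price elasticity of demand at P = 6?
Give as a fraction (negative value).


dQ/dP = -7
At P = 6: Q = 62 - 7*6 = 20
E = (dQ/dP)(P/Q) = (-7)(6/20) = -21/10

-21/10


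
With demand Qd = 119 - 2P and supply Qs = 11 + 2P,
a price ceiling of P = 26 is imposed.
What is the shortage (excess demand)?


At P = 26:
Qd = 119 - 2*26 = 67
Qs = 11 + 2*26 = 63
Shortage = Qd - Qs = 67 - 63 = 4

4


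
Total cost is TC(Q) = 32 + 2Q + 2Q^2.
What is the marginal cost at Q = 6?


MC = dTC/dQ = 2 + 2*2*Q
At Q = 6:
MC = 2 + 4*6
MC = 2 + 24 = 26

26


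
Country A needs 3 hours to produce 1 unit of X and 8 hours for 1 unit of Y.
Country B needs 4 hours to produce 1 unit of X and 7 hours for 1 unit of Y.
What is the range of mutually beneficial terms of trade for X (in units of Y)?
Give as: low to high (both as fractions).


Opportunity cost of X for Country A = hours_X / hours_Y = 3/8 = 3/8 units of Y
Opportunity cost of X for Country B = hours_X / hours_Y = 4/7 = 4/7 units of Y
Terms of trade must be between the two opportunity costs.
Range: 3/8 to 4/7

3/8 to 4/7


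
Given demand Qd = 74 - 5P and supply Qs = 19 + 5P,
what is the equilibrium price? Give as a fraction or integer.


At equilibrium, Qd = Qs.
74 - 5P = 19 + 5P
74 - 19 = 5P + 5P
55 = 10P
P* = 55/10 = 11/2

11/2


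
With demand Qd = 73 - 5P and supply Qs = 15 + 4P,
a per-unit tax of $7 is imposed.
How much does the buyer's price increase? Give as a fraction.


With a per-unit tax, the buyer's price increase depends on relative slopes.
Supply slope: d = 4, Demand slope: b = 5
Buyer's price increase = d * tax / (b + d)
= 4 * 7 / (5 + 4)
= 28 / 9 = 28/9

28/9


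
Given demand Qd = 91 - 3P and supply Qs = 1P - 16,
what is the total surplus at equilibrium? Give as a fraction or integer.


Find equilibrium: 91 - 3P = 1P - 16
91 + 16 = 4P
P* = 107/4 = 107/4
Q* = 1*107/4 - 16 = 43/4
Inverse demand: P = 91/3 - Q/3, so P_max = 91/3
Inverse supply: P = 16 + Q/1, so P_min = 16
CS = (1/2) * 43/4 * (91/3 - 107/4) = 1849/96
PS = (1/2) * 43/4 * (107/4 - 16) = 1849/32
TS = CS + PS = 1849/96 + 1849/32 = 1849/24

1849/24


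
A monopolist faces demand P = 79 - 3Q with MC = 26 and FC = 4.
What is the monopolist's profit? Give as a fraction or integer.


MR = MC: 79 - 6Q = 26
Q* = 53/6
P* = 79 - 3*53/6 = 105/2
Profit = (P* - MC)*Q* - FC
= (105/2 - 26)*53/6 - 4
= 53/2*53/6 - 4
= 2809/12 - 4 = 2761/12

2761/12


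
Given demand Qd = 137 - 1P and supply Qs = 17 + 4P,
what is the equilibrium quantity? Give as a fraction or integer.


First find equilibrium price:
137 - 1P = 17 + 4P
P* = 120/5 = 24
Then substitute into demand:
Q* = 137 - 1 * 24 = 113

113


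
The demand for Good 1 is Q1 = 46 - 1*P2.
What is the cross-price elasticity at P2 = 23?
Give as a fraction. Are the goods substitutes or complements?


dQ1/dP2 = -1
At P2 = 23: Q1 = 46 - 1*23 = 23
Exy = (dQ1/dP2)(P2/Q1) = -1 * 23 / 23 = -1
Since Exy < 0, the goods are complements.

-1 (complements)


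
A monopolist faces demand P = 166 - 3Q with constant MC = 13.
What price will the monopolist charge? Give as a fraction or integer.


MR = 166 - 6Q
Set MR = MC: 166 - 6Q = 13
Q* = 51/2
Substitute into demand:
P* = 166 - 3*51/2 = 179/2

179/2


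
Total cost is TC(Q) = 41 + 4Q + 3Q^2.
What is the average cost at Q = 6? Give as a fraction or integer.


TC(6) = 41 + 4*6 + 3*6^2
TC(6) = 41 + 24 + 108 = 173
AC = TC/Q = 173/6 = 173/6

173/6


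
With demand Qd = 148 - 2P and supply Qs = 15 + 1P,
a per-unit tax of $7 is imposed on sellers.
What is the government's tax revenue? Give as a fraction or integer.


With tax on sellers, new supply: Qs' = 15 + 1(P - 7)
= 8 + 1P
New equilibrium quantity:
Q_new = 164/3
Tax revenue = tax * Q_new = 7 * 164/3 = 1148/3

1148/3


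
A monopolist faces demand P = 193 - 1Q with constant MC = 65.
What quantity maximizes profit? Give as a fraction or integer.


TR = P*Q = (193 - 1Q)Q = 193Q - 1Q^2
MR = dTR/dQ = 193 - 2Q
Set MR = MC:
193 - 2Q = 65
128 = 2Q
Q* = 128/2 = 64

64


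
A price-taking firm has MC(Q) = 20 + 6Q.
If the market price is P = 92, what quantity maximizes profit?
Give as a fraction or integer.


In perfect competition, profit is maximized where P = MC.
92 = 20 + 6Q
72 = 6Q
Q* = 72/6 = 12

12


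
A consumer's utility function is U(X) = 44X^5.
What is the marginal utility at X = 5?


MU = dU/dX = 44*5*X^(5-1)
MU = 220*X^4
At X = 5:
MU = 220 * 5^4
MU = 220 * 625 = 137500

137500


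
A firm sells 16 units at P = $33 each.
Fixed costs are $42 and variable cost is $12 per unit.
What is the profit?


Total Revenue = P * Q = 33 * 16 = $528
Total Cost = FC + VC*Q = 42 + 12*16 = $234
Profit = TR - TC = 528 - 234 = $294

$294


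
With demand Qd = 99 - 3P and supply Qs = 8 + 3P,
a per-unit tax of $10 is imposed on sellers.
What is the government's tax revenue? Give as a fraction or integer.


With tax on sellers, new supply: Qs' = 8 + 3(P - 10)
= 3P - 22
New equilibrium quantity:
Q_new = 77/2
Tax revenue = tax * Q_new = 10 * 77/2 = 385

385


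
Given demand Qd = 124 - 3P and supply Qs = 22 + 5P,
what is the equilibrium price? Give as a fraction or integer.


At equilibrium, Qd = Qs.
124 - 3P = 22 + 5P
124 - 22 = 3P + 5P
102 = 8P
P* = 102/8 = 51/4

51/4


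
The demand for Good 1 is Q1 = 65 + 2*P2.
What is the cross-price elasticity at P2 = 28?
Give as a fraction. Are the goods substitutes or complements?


dQ1/dP2 = 2
At P2 = 28: Q1 = 65 + 2*28 = 121
Exy = (dQ1/dP2)(P2/Q1) = 2 * 28 / 121 = 56/121
Since Exy > 0, the goods are substitutes.

56/121 (substitutes)
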